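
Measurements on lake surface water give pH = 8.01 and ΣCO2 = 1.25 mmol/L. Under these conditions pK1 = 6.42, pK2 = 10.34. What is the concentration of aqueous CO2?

[CO2*] = 0.0312 mmol/L

α₀ = 1 / (1 + K1/[H⁺] + K1K2/[H⁺]²) = 1 / (1 + 10^+1.59 + 10^-0.74)
   = 1 / (1 + 38.905 + 0.18197) = 1/40.086 = 0.02495
[CO2*] = α₀ × DIC = 0.02495 × 1.25 = 0.0312 mmol/L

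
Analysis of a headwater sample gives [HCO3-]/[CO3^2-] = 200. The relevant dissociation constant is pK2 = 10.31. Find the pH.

pH = 8.01

From K2 = [H⁺][CO3^2-]/[HCO3-]:  pH = pK2 − log₁₀([HCO3-]/[CO3^2-])
log₁₀(200) = +2.301
pH = 10.31 − (+2.301) = 8.01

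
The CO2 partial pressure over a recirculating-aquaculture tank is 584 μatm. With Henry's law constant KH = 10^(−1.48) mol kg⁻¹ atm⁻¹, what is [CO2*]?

[CO2*] = 19.3 μmol/kg

KH = 10^(−1.48) = 3.311×10^-2 mol kg⁻¹ atm⁻¹
[CO2*] = KH · pCO2 = 3.311×10^-2 × 584×10^-6 atm = 1.93×10^-5 mol/kg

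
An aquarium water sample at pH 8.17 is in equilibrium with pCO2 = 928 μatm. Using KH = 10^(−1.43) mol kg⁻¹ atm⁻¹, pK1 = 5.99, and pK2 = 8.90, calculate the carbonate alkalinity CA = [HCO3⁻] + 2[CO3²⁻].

CA = 7.16 mmol/kg

[CO2*] = KH · pCO2 = 10^(−1.43) × 928×10^-6 = 3.448×10^-5 mol/kg
α₀ = 1/(1 + K1/[H⁺] + K1K2/[H⁺]²) = 1/(1 + 10^+2.18 + 10^+1.45) = 0.005539
DIC = [CO2*]/α₀ = 3.448×10^-5 / 0.005539 = 6.225 mmol/kg
CA = (α₁ + 2α₂)·DIC = (0.8384 + 2×0.1561) × 6.225 = 7.16 mmol/kg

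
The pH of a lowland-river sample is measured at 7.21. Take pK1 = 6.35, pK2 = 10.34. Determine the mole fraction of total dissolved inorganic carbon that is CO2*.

α₀ = 0.121

α₀ = 1 / (1 + K1/[H⁺] + K1K2/[H⁺]²) = 1 / (1 + 10^+0.86 + 10^-2.27)
   = 1 / (1 + 7.2444 + 0.0053703) = 1/8.2497 = 0.1212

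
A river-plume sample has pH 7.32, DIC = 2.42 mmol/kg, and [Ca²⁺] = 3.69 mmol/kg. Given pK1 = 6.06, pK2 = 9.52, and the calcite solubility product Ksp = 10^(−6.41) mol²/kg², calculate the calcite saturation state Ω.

Ω = 0.136

α₂ = 1 / (1 + [H⁺]/K2 + [H⁺]²/(K1K2)) = 1 / (1 + 10^+2.20 + 10^+0.94)
   = 1 / (1 + 158.49 + 8.7096) = 1/168.20 = 0.005945
[CO3²⁻] = α₂ × DIC = 0.005945 × 2.42 = 0.01439 mmol/kg = 14.39 μmol/kg
Ksp = 10^(−6.41) = 3.890×10^-7
Ω = [Ca²⁺][CO3²⁻]/Ksp = (3.69×10^-3)(1.439×10^-5) / 3.890×10^-7 = 0.136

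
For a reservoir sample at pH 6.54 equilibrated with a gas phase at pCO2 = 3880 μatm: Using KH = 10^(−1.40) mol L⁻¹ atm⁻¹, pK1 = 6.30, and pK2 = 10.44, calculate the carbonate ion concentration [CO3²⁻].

[CO3²⁻] = 0.0338 μmol/L

[CO2*] = KH · pCO2 = 10^(−1.40) × 3880×10^-6 = 1.545×10^-4 mol/L
α₀ = 1/(1 + K1/[H⁺] + K1K2/[H⁺]²) = 1/(1 + 10^+0.24 + 10^-3.66) = 0.3652
DIC = [CO2*]/α₀ = 1.545×10^-4 / 0.3652 = 0.4229 mmol/L
[CO3²⁻] = α₂·DIC; α₂ = 7.990×10^-5, so [CO3²⁻] = 7.990×10^-5 × 0.4229 = 3.38×10^-5 mmol/L = 0.0338 μmol/L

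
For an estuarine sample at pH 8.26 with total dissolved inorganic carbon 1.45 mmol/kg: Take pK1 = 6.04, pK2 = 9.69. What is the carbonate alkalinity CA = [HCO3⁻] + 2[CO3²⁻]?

CA = [HCO3⁻] + 2[CO3²⁻] = (α₁ + 2α₂)·DIC
At pH 8.26: [H⁺]/K1 = 10^-2.22 = 0.0060256, K2/[H⁺] = 10^-1.43 = 0.037154
α₁ = 1/(1 + 0.0060256 + 0.037154) = 1/1.0432 = 0.9586; α₂ = α₁·K2/[H⁺] = 0.03562
α₁ + 2α₂ = 1.0298
CA = 1.0298 × 1.45 = 1.49 mmol/kg

CA = 1.49 mmol/kg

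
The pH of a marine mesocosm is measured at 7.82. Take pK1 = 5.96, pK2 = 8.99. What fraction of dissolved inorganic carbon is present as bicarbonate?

α₁ = 0.925

α₁ = 1 / (1 + [H⁺]/K1 + K2/[H⁺]) = 1 / (1 + 10^-1.86 + 10^-1.17)
   = 1 / (1 + 0.013804 + 0.067608) = 1/1.0814 = 0.9247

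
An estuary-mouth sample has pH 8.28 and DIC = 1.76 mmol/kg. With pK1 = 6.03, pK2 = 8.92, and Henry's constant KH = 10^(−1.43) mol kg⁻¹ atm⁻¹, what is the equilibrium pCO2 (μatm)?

pCO2 = 216 μatm

α₀ = 1 / (1 + K1/[H⁺] + K1K2/[H⁺]²) = 1 / (1 + 10^+2.25 + 10^+1.61)
   = 1 / (1 + 177.83 + 40.738) = 1/219.57 = 0.004554
[CO2*] = α₀ × DIC = 0.004554 × 1.76 = 0.008016 mmol/kg = 8.016 μmol/kg
pCO2 = [CO2*]/KH = 8.016×10^-6 / 3.715×10^-2 = 216 μatm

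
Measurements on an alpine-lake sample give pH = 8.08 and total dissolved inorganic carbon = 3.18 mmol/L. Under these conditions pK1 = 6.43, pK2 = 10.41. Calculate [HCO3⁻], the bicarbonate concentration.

[HCO3⁻] = 3.10 mmol/L

α₁ = 1 / (1 + [H⁺]/K1 + K2/[H⁺]) = 1 / (1 + 10^-1.65 + 10^-2.33)
   = 1 / (1 + 0.022387 + 0.0046774) = 1/1.0271 = 0.9736
[HCO3⁻] = α₁ × DIC = 0.9736 × 3.18 = 3.10 mmol/L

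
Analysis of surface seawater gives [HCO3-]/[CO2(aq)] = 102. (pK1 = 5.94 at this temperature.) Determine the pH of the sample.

pH = 7.95

From K1 = [H⁺][HCO3-]/[CO2(aq)]:  pH = pK1 + log₁₀([HCO3-]/[CO2(aq)])
log₁₀(102) = +2.009
pH = 5.94 + (+2.009) = 7.95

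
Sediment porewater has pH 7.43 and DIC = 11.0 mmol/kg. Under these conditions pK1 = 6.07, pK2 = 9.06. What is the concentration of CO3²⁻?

α₂ = 1 / (1 + [H⁺]/K2 + [H⁺]²/(K1K2)) = 1 / (1 + 10^+1.63 + 10^+0.27)
   = 1 / (1 + 42.658 + 1.8621) = 1/45.520 = 0.02197
[CO3²⁻] = α₂ × DIC = 0.02197 × 11.0 = 0.242 mmol/kg

[CO3²⁻] = 0.242 mmol/kg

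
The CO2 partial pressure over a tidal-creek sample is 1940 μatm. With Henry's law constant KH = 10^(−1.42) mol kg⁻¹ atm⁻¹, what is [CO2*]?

[CO2*] = 73.8 μmol/kg

KH = 10^(−1.42) = 3.802×10^-2 mol kg⁻¹ atm⁻¹
[CO2*] = KH · pCO2 = 3.802×10^-2 × 1940×10^-6 atm = 7.38×10^-5 mol/kg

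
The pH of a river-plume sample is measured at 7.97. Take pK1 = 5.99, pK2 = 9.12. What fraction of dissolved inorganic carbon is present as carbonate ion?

α₂ = 0.0655

α₂ = 1 / (1 + [H⁺]/K2 + [H⁺]²/(K1K2)) = 1 / (1 + 10^+1.15 + 10^-0.83)
   = 1 / (1 + 14.125 + 0.14791) = 1/15.273 = 0.06547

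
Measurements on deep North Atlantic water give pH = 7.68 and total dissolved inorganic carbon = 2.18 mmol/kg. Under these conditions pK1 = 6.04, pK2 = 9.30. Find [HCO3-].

[HCO3⁻] = 2.08 mmol/kg

α₁ = 1 / (1 + [H⁺]/K1 + K2/[H⁺]) = 1 / (1 + 10^-1.64 + 10^-1.62)
   = 1 / (1 + 0.022909 + 0.023988) = 1/1.0469 = 0.9552
[HCO3⁻] = α₁ × DIC = 0.9552 × 2.18 = 2.08 mmol/kg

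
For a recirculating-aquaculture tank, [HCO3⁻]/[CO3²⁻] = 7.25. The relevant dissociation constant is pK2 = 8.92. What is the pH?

From K2 = [H⁺][CO3²⁻]/[HCO3⁻]:  pH = pK2 − log₁₀([HCO3⁻]/[CO3²⁻])
log₁₀(7.25) = +0.860
pH = 8.92 − (+0.860) = 8.06

pH = 8.06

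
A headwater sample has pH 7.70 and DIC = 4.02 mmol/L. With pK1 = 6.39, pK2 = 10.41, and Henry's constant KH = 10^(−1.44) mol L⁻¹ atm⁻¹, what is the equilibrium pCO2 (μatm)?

pCO2 = 5160 μatm

α₀ = 1 / (1 + K1/[H⁺] + K1K2/[H⁺]²) = 1 / (1 + 10^+1.31 + 10^-1.40)
   = 1 / (1 + 20.417 + 0.039811) = 1/21.457 = 0.04660
[CO2*] = α₀ × DIC = 0.04660 × 4.02 = 0.1873 mmol/L
pCO2 = [CO2*]/KH = 1.873×10^-4 / 3.631×10^-2 = 5160 μatm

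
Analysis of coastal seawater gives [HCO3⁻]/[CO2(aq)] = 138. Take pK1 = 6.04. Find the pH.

pH = 8.18

From K1 = [H⁺][HCO3⁻]/[CO2(aq)]:  pH = pK1 + log₁₀([HCO3⁻]/[CO2(aq)])
log₁₀(138) = +2.140
pH = 6.04 + (+2.140) = 8.18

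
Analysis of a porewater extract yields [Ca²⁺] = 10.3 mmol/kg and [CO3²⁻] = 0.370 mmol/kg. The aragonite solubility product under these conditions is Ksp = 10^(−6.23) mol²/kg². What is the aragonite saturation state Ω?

Ksp = 10^(−6.23) = 5.888×10^-7
Ω = [Ca²⁺][CO3²⁻]/Ksp = (10.3×10^-3)(0.370×10^-3) / 5.888×10^-7 = 6.47

Ω = 6.47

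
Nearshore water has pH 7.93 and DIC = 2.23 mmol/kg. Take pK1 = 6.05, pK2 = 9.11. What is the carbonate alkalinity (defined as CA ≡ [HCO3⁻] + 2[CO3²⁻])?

CA = [HCO3⁻] + 2[CO3²⁻] = (α₁ + 2α₂)·DIC
At pH 7.93: [H⁺]/K1 = 10^-1.88 = 0.013183, K2/[H⁺] = 10^-1.18 = 0.066069
α₁ = 1/(1 + 0.013183 + 0.066069) = 1/1.0793 = 0.9266; α₂ = α₁·K2/[H⁺] = 0.06122
α₁ + 2α₂ = 1.0490
CA = 1.0490 × 2.23 = 2.34 mmol/kg

CA = 2.34 mmol/kg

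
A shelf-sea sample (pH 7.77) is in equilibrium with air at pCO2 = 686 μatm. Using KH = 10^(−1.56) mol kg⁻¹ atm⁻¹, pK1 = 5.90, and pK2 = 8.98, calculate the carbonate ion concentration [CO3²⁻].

[CO3²⁻] = 0.0864 mmol/kg

[CO2*] = KH · pCO2 = 10^(−1.56) × 686×10^-6 = 1.889×10^-5 mol/kg
α₀ = 1/(1 + K1/[H⁺] + K1K2/[H⁺]²) = 1/(1 + 10^+1.87 + 10^+0.66) = 0.01255
DIC = [CO2*]/α₀ = 1.889×10^-5 / 0.01255 = 1.506 mmol/kg
[CO3²⁻] = α₂·DIC; α₂ = 0.05735, so [CO3²⁻] = 0.05735 × 1.506 = 0.0864 mmol/kg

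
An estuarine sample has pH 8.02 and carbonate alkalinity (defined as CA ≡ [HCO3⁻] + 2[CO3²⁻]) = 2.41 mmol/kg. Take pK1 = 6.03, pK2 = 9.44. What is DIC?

DIC = 2.35 mmol/kg

CA = [HCO3⁻] + 2[CO3²⁻] = (α₁ + 2α₂)·DIC
At pH 8.02: [H⁺]/K1 = 10^-1.99 = 0.010233, K2/[H⁺] = 10^-1.42 = 0.038019
α₁ = 1/(1 + 0.010233 + 0.038019) = 1/1.0483 = 0.9540; α₂ = α₁·K2/[H⁺] = 0.03627
α₁ + 2α₂ = 1.0265
DIC = CA / (α₁ + 2α₂) = 2.41 / 1.0265 = 2.35 mmol/kg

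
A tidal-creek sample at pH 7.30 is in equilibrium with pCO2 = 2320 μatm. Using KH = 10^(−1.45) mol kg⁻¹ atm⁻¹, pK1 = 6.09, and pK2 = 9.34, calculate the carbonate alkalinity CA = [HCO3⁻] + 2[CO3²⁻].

[CO2*] = KH · pCO2 = 10^(−1.45) × 2320×10^-6 = 8.232×10^-5 mol/kg
α₀ = 1/(1 + K1/[H⁺] + K1K2/[H⁺]²) = 1/(1 + 10^+1.21 + 10^-0.83) = 0.05758
DIC = [CO2*]/α₀ = 8.232×10^-5 / 0.05758 = 1.430 mmol/kg
CA = (α₁ + 2α₂)·DIC = (0.9339 + 2×0.008517) × 1.430 = 1.36 mmol/kg

CA = 1.36 mmol/kg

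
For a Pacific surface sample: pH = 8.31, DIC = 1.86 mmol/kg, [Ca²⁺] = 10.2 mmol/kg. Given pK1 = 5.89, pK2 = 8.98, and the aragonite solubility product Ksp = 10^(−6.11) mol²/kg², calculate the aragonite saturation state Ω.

Ω = 4.29

α₂ = 1 / (1 + [H⁺]/K2 + [H⁺]²/(K1K2)) = 1 / (1 + 10^+0.67 + 10^-1.75)
   = 1 / (1 + 4.6774 + 0.017783) = 1/5.6951 = 0.1756
[CO3²⁻] = α₂ × DIC = 0.1756 × 1.86 = 0.3266 mmol/kg
Ksp = 10^(−6.11) = 7.762×10^-7
Ω = [Ca²⁺][CO3²⁻]/Ksp = (10.2×10^-3)(3.266×10^-4) / 7.762×10^-7 = 4.29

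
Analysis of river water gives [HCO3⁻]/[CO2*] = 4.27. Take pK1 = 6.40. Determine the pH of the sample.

pH = 7.03

From K1 = [H⁺][HCO3⁻]/[CO2*]:  pH = pK1 + log₁₀([HCO3⁻]/[CO2*])
log₁₀(4.27) = +0.630
pH = 6.40 + (+0.630) = 7.03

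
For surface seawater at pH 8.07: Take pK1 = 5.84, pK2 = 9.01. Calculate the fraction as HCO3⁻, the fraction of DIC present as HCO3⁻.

α₁ = 1 / (1 + [H⁺]/K1 + K2/[H⁺]) = 1 / (1 + 10^-2.23 + 10^-0.94)
   = 1 / (1 + 0.0058884 + 0.11482) = 1/1.1207 = 0.8923

α₁ = 0.892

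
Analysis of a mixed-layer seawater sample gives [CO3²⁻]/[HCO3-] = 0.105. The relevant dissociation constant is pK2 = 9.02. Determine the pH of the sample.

pH = 8.04

From K2 = [H⁺][CO3²⁻]/[HCO3-]:  pH = pK2 + log₁₀([CO3²⁻]/[HCO3-])
log₁₀(0.105) = -0.979
pH = 9.02 + (-0.979) = 8.04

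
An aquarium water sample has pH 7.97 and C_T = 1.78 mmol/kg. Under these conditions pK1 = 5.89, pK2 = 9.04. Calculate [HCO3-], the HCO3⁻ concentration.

α₁ = 1 / (1 + [H⁺]/K1 + K2/[H⁺]) = 1 / (1 + 10^-2.08 + 10^-1.07)
   = 1 / (1 + 0.0083176 + 0.085114) = 1/1.0934 = 0.9146
[HCO3⁻] = α₁ × DIC = 0.9146 × 1.78 = 1.63 mmol/kg

[HCO3⁻] = 1.63 mmol/kg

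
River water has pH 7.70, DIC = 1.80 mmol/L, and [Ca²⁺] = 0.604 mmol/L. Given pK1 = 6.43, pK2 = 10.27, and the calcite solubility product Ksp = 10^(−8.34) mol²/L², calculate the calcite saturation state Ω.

α₂ = 1 / (1 + [H⁺]/K2 + [H⁺]²/(K1K2)) = 1 / (1 + 10^+2.57 + 10^+1.30)
   = 1 / (1 + 371.54 + 19.953) = 1/392.49 = 0.002548
[CO3²⁻] = α₂ × DIC = 0.002548 × 1.80 = 0.004586 mmol/L = 4.586 μmol/L
Ksp = 10^(−8.34) = 4.571×10^-9
Ω = [Ca²⁺][CO3²⁻]/Ksp = (0.604×10^-3)(4.586×10^-6) / 4.571×10^-9 = 0.606

Ω = 0.606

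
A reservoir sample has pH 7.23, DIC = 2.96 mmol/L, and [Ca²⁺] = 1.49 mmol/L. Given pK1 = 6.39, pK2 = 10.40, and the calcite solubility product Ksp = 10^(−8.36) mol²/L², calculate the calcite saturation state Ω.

Ω = 0.596

α₂ = 1 / (1 + [H⁺]/K2 + [H⁺]²/(K1K2)) = 1 / (1 + 10^+3.17 + 10^+2.33)
   = 1 / (1 + 1479.1 + 213.80) = 1/1693.9 = 0.0005904
[CO3²⁻] = α₂ × DIC = 0.0005904 × 2.96 = 0.001747 mmol/L = 1.747 μmol/L
Ksp = 10^(−8.36) = 4.365×10^-9
Ω = [Ca²⁺][CO3²⁻]/Ksp = (1.49×10^-3)(1.747×10^-6) / 4.365×10^-9 = 0.596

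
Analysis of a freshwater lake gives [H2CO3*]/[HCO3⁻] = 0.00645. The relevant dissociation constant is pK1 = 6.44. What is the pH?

From K1 = [H⁺][HCO3⁻]/[H2CO3*]:  pH = pK1 − log₁₀([H2CO3*]/[HCO3⁻])
log₁₀(0.00645) = -2.190
pH = 6.44 − (-2.190) = 8.63

pH = 8.63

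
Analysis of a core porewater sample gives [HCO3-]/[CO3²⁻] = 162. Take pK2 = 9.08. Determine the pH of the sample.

From K2 = [H⁺][CO3²⁻]/[HCO3-]:  pH = pK2 − log₁₀([HCO3-]/[CO3²⁻])
log₁₀(162) = +2.210
pH = 9.08 − (+2.210) = 6.87

pH = 6.87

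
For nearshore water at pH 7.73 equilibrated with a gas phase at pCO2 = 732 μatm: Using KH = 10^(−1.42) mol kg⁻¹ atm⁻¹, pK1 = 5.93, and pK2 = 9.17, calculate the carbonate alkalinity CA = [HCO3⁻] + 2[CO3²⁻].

[CO2*] = KH · pCO2 = 10^(−1.42) × 732×10^-6 = 2.783×10^-5 mol/kg
α₀ = 1/(1 + K1/[H⁺] + K1K2/[H⁺]²) = 1/(1 + 10^+1.80 + 10^+0.36) = 0.01506
DIC = [CO2*]/α₀ = 2.783×10^-5 / 0.01506 = 1.848 mmol/kg
CA = (α₁ + 2α₂)·DIC = (0.9504 + 2×0.03451) × 1.848 = 1.88 mmol/kg

CA = 1.88 mmol/kg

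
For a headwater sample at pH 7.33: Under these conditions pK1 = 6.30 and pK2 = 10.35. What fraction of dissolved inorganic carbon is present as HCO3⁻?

α₁ = 0.914

α₁ = 1 / (1 + [H⁺]/K1 + K2/[H⁺]) = 1 / (1 + 10^-1.03 + 10^-3.02)
   = 1 / (1 + 0.093325 + 0.00095499) = 1/1.0943 = 0.9138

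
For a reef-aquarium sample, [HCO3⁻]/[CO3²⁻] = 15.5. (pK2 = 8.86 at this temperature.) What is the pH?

pH = 7.67

From K2 = [H⁺][CO3²⁻]/[HCO3⁻]:  pH = pK2 − log₁₀([HCO3⁻]/[CO3²⁻])
log₁₀(15.5) = +1.190
pH = 8.86 − (+1.190) = 7.67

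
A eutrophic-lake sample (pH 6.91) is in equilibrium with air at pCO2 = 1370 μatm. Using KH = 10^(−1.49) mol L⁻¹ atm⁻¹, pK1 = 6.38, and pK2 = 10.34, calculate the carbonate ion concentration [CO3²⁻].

[CO3²⁻] = 0.0558 μmol/L

[CO2*] = KH · pCO2 = 10^(−1.49) × 1370×10^-6 = 4.433×10^-5 mol/L
α₀ = 1/(1 + K1/[H⁺] + K1K2/[H⁺]²) = 1/(1 + 10^+0.53 + 10^-2.90) = 0.2278
DIC = [CO2*]/α₀ = 4.433×10^-5 / 0.2278 = 0.1946 mmol/L
[CO3²⁻] = α₂·DIC; α₂ = 0.0002868, so [CO3²⁻] = 0.0002868 × 0.1946 = 5.58×10^-5 mmol/L = 0.0558 μmol/L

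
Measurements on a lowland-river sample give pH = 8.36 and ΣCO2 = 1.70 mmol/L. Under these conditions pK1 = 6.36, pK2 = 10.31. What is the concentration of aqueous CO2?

[CO2*] = 16.6 μmol/L

α₀ = 1 / (1 + K1/[H⁺] + K1K2/[H⁺]²) = 1 / (1 + 10^+2.00 + 10^+0.05)
   = 1 / (1 + 100.00 + 1.1220) = 1/102.12 = 0.009792
[CO2*] = α₀ × DIC = 0.009792 × 1.70 = 0.0166 mmol/L = 16.6 μmol/L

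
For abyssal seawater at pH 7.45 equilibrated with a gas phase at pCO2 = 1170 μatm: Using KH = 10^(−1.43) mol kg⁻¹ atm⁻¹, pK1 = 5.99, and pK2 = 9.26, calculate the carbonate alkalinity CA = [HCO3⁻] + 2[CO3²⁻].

CA = 1.29 mmol/kg

[CO2*] = KH · pCO2 = 10^(−1.43) × 1170×10^-6 = 4.347×10^-5 mol/kg
α₀ = 1/(1 + K1/[H⁺] + K1K2/[H⁺]²) = 1/(1 + 10^+1.46 + 10^-0.35) = 0.03302
DIC = [CO2*]/α₀ = 4.347×10^-5 / 0.03302 = 1.317 mmol/kg
CA = (α₁ + 2α₂)·DIC = (0.9522 + 2×0.01475) × 1.317 = 1.29 mmol/kg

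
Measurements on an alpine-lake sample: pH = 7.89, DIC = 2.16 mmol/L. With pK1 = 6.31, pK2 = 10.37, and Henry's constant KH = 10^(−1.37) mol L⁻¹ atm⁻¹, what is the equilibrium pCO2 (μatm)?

pCO2 = 1290 μatm

α₀ = 1 / (1 + K1/[H⁺] + K1K2/[H⁺]²) = 1 / (1 + 10^+1.58 + 10^-0.90)
   = 1 / (1 + 38.019 + 0.12589) = 1/39.145 = 0.02555
[CO2*] = α₀ × DIC = 0.02555 × 2.16 = 0.05518 mmol/L
pCO2 = [CO2*]/KH = 5.518×10^-5 / 4.266×10^-2 = 1290 μatm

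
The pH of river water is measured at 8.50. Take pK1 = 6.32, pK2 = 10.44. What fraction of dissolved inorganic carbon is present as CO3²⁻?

α₂ = 0.0113

α₂ = 1 / (1 + [H⁺]/K2 + [H⁺]²/(K1K2)) = 1 / (1 + 10^+1.94 + 10^-0.24)
   = 1 / (1 + 87.096 + 0.57544) = 1/88.672 = 0.01128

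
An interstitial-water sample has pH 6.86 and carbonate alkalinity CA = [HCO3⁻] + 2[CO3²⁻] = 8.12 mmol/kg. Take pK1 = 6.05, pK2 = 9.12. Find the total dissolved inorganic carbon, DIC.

DIC = 9.32 mmol/kg

CA = [HCO3⁻] + 2[CO3²⁻] = (α₁ + 2α₂)·DIC
At pH 6.86: [H⁺]/K1 = 10^-0.81 = 0.15488, K2/[H⁺] = 10^-2.26 = 0.0054954
α₁ = 1/(1 + 0.15488 + 0.0054954) = 1/1.1604 = 0.8618; α₂ = α₁·K2/[H⁺] = 0.004736
α₁ + 2α₂ = 0.8713
DIC = CA / (α₁ + 2α₂) = 8.12 / 0.8713 = 9.32 mmol/kg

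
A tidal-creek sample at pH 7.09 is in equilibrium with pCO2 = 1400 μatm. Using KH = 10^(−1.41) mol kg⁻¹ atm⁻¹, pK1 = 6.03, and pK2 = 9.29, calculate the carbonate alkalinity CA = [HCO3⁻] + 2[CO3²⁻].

[CO2*] = KH · pCO2 = 10^(−1.41) × 1400×10^-6 = 5.447×10^-5 mol/kg
α₀ = 1/(1 + K1/[H⁺] + K1K2/[H⁺]²) = 1/(1 + 10^+1.06 + 10^-1.14) = 0.07966
DIC = [CO2*]/α₀ = 5.447×10^-5 / 0.07966 = 0.6838 mmol/kg
CA = (α₁ + 2α₂)·DIC = (0.9146 + 2×0.005771) × 0.6838 = 0.633 mmol/kg

CA = 0.633 mmol/kg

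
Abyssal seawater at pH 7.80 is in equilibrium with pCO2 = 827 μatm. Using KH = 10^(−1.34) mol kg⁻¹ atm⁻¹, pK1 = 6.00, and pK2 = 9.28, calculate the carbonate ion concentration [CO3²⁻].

[CO2*] = KH · pCO2 = 10^(−1.34) × 827×10^-6 = 3.780×10^-5 mol/kg
α₀ = 1/(1 + K1/[H⁺] + K1K2/[H⁺]²) = 1/(1 + 10^+1.80 + 10^+0.32) = 0.01511
DIC = [CO2*]/α₀ = 3.780×10^-5 / 0.01511 = 2.502 mmol/kg
[CO3²⁻] = α₂·DIC; α₂ = 0.03157, so [CO3²⁻] = 0.03157 × 2.502 = 0.0790 mmol/kg

[CO3²⁻] = 0.0790 mmol/kg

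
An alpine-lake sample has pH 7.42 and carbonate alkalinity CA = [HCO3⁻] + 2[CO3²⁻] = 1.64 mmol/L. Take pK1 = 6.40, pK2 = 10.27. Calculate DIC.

DIC = 1.79 mmol/L

CA = [HCO3⁻] + 2[CO3²⁻] = (α₁ + 2α₂)·DIC
At pH 7.42: [H⁺]/K1 = 10^-1.02 = 0.095499, K2/[H⁺] = 10^-2.85 = 0.0014125
α₁ = 1/(1 + 0.095499 + 0.0014125) = 1/1.0969 = 0.9117; α₂ = α₁·K2/[H⁺] = 0.001288
α₁ + 2α₂ = 0.9142
DIC = CA / (α₁ + 2α₂) = 1.64 / 0.9142 = 1.79 mmol/L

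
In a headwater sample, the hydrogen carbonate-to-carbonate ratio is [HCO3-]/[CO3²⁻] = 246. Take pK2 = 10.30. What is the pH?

From K2 = [H⁺][CO3²⁻]/[HCO3-]:  pH = pK2 − log₁₀([HCO3-]/[CO3²⁻])
log₁₀(246) = +2.391
pH = 10.30 − (+2.391) = 7.91

pH = 7.91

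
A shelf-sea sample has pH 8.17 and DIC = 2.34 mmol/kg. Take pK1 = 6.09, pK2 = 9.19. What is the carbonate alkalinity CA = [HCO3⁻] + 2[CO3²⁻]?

CA = [HCO3⁻] + 2[CO3²⁻] = (α₁ + 2α₂)·DIC
At pH 8.17: [H⁺]/K1 = 10^-2.08 = 0.0083176, K2/[H⁺] = 10^-1.02 = 0.095499
α₁ = 1/(1 + 0.0083176 + 0.095499) = 1/1.1038 = 0.9059; α₂ = α₁·K2/[H⁺] = 0.08652
α₁ + 2α₂ = 1.0790
CA = 1.0790 × 2.34 = 2.52 mmol/kg

CA = 2.52 mmol/kg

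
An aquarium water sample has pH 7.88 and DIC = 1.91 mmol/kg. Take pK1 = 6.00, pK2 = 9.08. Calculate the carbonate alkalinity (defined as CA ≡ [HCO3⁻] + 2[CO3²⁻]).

CA = [HCO3⁻] + 2[CO3²⁻] = (α₁ + 2α₂)·DIC
At pH 7.88: [H⁺]/K1 = 10^-1.88 = 0.013183, K2/[H⁺] = 10^-1.20 = 0.063096
α₁ = 1/(1 + 0.013183 + 0.063096) = 1/1.0763 = 0.9291; α₂ = α₁·K2/[H⁺] = 0.05862
α₁ + 2α₂ = 1.0464
CA = 1.0464 × 1.91 = 2.00 mmol/kg

CA = 2.00 mmol/kg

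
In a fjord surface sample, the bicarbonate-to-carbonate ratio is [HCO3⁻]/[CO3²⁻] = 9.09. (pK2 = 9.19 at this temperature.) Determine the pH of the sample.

From K2 = [H⁺][CO3²⁻]/[HCO3⁻]:  pH = pK2 − log₁₀([HCO3⁻]/[CO3²⁻])
log₁₀(9.09) = +0.959
pH = 9.19 − (+0.959) = 8.23

pH = 8.23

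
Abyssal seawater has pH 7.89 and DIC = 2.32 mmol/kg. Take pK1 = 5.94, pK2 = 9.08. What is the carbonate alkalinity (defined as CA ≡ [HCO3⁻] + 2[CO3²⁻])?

CA = [HCO3⁻] + 2[CO3²⁻] = (α₁ + 2α₂)·DIC
At pH 7.89: [H⁺]/K1 = 10^-1.95 = 0.011220, K2/[H⁺] = 10^-1.19 = 0.064565
α₁ = 1/(1 + 0.011220 + 0.064565) = 1/1.0758 = 0.9296; α₂ = α₁·K2/[H⁺] = 0.06002
α₁ + 2α₂ = 1.0496
CA = 1.0496 × 2.32 = 2.44 mmol/kg

CA = 2.44 mmol/kg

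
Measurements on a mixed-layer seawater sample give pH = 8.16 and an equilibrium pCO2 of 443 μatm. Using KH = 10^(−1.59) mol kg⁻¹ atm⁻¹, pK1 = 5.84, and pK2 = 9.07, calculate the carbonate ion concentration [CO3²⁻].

[CO2*] = KH · pCO2 = 10^(−1.59) × 443×10^-6 = 1.139×10^-5 mol/kg
α₀ = 1/(1 + K1/[H⁺] + K1K2/[H⁺]²) = 1/(1 + 10^+2.32 + 10^+1.41) = 0.004244
DIC = [CO2*]/α₀ = 1.139×10^-5 / 0.004244 = 2.683 mmol/kg
[CO3²⁻] = α₂·DIC; α₂ = 0.1091, so [CO3²⁻] = 0.1091 × 2.683 = 0.293 mmol/kg

[CO3²⁻] = 0.293 mmol/kg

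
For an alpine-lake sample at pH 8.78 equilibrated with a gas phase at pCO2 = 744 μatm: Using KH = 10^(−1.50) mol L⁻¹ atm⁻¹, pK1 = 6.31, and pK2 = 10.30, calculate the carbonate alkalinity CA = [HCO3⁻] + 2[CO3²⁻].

[CO2*] = KH · pCO2 = 10^(−1.50) × 744×10^-6 = 2.353×10^-5 mol/L
α₀ = 1/(1 + K1/[H⁺] + K1K2/[H⁺]²) = 1/(1 + 10^+2.47 + 10^+0.95) = 0.003278
DIC = [CO2*]/α₀ = 2.353×10^-5 / 0.003278 = 7.177 mmol/L
CA = (α₁ + 2α₂)·DIC = (0.9675 + 2×0.02922) × 7.177 = 7.36 mmol/L

CA = 7.36 mmol/L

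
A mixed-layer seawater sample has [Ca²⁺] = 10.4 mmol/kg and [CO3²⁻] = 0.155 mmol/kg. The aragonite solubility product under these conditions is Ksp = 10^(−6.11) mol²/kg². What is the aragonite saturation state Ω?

Ksp = 10^(−6.11) = 7.762×10^-7
Ω = [Ca²⁺][CO3²⁻]/Ksp = (10.4×10^-3)(0.155×10^-3) / 7.762×10^-7 = 2.08

Ω = 2.08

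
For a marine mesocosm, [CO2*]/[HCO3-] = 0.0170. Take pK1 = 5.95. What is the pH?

From K1 = [H⁺][HCO3-]/[CO2*]:  pH = pK1 − log₁₀([CO2*]/[HCO3-])
log₁₀(0.0170) = -1.770
pH = 5.95 − (-1.770) = 7.72

pH = 7.72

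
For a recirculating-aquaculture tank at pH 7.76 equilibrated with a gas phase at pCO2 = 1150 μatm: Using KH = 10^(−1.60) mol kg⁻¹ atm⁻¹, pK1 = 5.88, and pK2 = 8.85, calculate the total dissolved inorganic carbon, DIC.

[CO2*] = KH · pCO2 = 10^(−1.60) × 1150×10^-6 = 2.889×10^-5 mol/kg
α₀ = 1/(1 + K1/[H⁺] + K1K2/[H⁺]²) = 1/(1 + 10^+1.88 + 10^+0.79) = 0.01204
DIC = [CO2*]/α₀ = 2.889×10^-5 / 0.01204 = 2.40 mmol/kg

DIC = 2.40 mmol/kg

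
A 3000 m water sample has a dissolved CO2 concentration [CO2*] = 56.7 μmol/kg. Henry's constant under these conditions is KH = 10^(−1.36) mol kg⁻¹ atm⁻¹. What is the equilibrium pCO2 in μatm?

KH = 10^(−1.36) = 4.365×10^-2 mol kg⁻¹ atm⁻¹
pCO2 = [CO2*]/KH = 56.7×10^-6 / 4.365×10^-2 = 1.30×10^-3 atm = 1300 μatm

pCO2 = 1300 μatm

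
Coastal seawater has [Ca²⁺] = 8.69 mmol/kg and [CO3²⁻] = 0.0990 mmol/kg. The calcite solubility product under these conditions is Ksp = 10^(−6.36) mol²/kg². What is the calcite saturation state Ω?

Ω = 1.97

Ksp = 10^(−6.36) = 4.365×10^-7
Ω = [Ca²⁺][CO3²⁻]/Ksp = (8.69×10^-3)(0.0990×10^-3) / 4.365×10^-7 = 1.97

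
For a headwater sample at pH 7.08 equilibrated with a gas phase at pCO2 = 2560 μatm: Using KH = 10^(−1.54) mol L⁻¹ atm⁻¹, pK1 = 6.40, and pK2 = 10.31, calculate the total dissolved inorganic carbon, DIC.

[CO2*] = KH · pCO2 = 10^(−1.54) × 2560×10^-6 = 7.383×10^-5 mol/L
α₀ = 1/(1 + K1/[H⁺] + K1K2/[H⁺]²) = 1/(1 + 10^+0.68 + 10^-2.55) = 0.1727
DIC = [CO2*]/α₀ = 7.383×10^-5 / 0.1727 = 0.427 mmol/L

DIC = 0.427 mmol/L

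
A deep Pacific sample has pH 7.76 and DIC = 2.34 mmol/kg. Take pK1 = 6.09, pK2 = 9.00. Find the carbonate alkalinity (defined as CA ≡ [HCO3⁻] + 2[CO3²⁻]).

CA = [HCO3⁻] + 2[CO3²⁻] = (α₁ + 2α₂)·DIC
At pH 7.76: [H⁺]/K1 = 10^-1.67 = 0.021380, K2/[H⁺] = 10^-1.24 = 0.057544
α₁ = 1/(1 + 0.021380 + 0.057544) = 1/1.0789 = 0.9268; α₂ = α₁·K2/[H⁺] = 0.05333
α₁ + 2α₂ = 1.0335
CA = 1.0335 × 2.34 = 2.42 mmol/kg

CA = 2.42 mmol/kg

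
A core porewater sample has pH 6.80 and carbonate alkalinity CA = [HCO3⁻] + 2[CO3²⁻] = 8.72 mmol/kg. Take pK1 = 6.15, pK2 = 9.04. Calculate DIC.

DIC = 10.6 mmol/kg

CA = [HCO3⁻] + 2[CO3²⁻] = (α₁ + 2α₂)·DIC
At pH 6.80: [H⁺]/K1 = 10^-0.65 = 0.22387, K2/[H⁺] = 10^-2.24 = 0.0057544
α₁ = 1/(1 + 0.22387 + 0.0057544) = 1/1.2296 = 0.8133; α₂ = α₁·K2/[H⁺] = 0.004680
α₁ + 2α₂ = 0.8226
DIC = CA / (α₁ + 2α₂) = 8.72 / 0.8226 = 10.6 mmol/kg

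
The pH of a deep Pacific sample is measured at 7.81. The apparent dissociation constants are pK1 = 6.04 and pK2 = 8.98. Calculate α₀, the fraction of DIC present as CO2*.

α₀ = 1 / (1 + K1/[H⁺] + K1K2/[H⁺]²) = 1 / (1 + 10^+1.77 + 10^+0.60)
   = 1 / (1 + 58.884 + 3.9811) = 1/63.865 = 0.01566

α₀ = 0.0157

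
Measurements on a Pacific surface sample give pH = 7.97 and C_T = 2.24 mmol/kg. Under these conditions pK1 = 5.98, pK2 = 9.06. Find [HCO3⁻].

[HCO3⁻] = 2.05 mmol/kg

α₁ = 1 / (1 + [H⁺]/K1 + K2/[H⁺]) = 1 / (1 + 10^-1.99 + 10^-1.09)
   = 1 / (1 + 0.010233 + 0.081283) = 1/1.0915 = 0.9162
[HCO3⁻] = α₁ × DIC = 0.9162 × 2.24 = 2.05 mmol/kg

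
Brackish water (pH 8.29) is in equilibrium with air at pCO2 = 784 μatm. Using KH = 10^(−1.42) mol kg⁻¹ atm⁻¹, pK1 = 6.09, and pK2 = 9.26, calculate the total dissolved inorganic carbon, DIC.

DIC = 5.26 mmol/kg

[CO2*] = KH · pCO2 = 10^(−1.42) × 784×10^-6 = 2.981×10^-5 mol/kg
α₀ = 1/(1 + K1/[H⁺] + K1K2/[H⁺]²) = 1/(1 + 10^+2.20 + 10^+1.23) = 0.005667
DIC = [CO2*]/α₀ = 2.981×10^-5 / 0.005667 = 5.26 mmol/kg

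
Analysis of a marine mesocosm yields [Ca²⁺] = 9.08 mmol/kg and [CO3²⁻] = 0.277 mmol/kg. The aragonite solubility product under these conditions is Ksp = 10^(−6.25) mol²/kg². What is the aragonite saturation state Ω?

Ksp = 10^(−6.25) = 5.623×10^-7
Ω = [Ca²⁺][CO3²⁻]/Ksp = (9.08×10^-3)(0.277×10^-3) / 5.623×10^-7 = 4.47

Ω = 4.47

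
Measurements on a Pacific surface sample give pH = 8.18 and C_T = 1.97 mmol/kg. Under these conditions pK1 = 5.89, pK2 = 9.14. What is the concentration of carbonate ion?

[CO3²⁻] = 0.194 mmol/kg

α₂ = 1 / (1 + [H⁺]/K2 + [H⁺]²/(K1K2)) = 1 / (1 + 10^+0.96 + 10^-1.33)
   = 1 / (1 + 9.1201 + 0.046774) = 1/10.167 = 0.09836
[CO3²⁻] = α₂ × DIC = 0.09836 × 1.97 = 0.194 mmol/kg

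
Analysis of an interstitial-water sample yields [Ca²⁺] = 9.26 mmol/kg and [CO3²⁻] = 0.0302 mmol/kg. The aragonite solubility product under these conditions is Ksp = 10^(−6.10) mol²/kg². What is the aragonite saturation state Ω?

Ω = 0.352

Ksp = 10^(−6.10) = 7.943×10^-7
Ω = [Ca²⁺][CO3²⁻]/Ksp = (9.26×10^-3)(0.0302×10^-3) / 7.943×10^-7 = 0.352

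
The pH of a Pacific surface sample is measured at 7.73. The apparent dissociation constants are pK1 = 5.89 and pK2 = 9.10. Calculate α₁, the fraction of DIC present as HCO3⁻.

α₁ = 1 / (1 + [H⁺]/K1 + K2/[H⁺]) = 1 / (1 + 10^-1.84 + 10^-1.37)
   = 1 / (1 + 0.014454 + 0.042658) = 1/1.0571 = 0.9460

α₁ = 0.946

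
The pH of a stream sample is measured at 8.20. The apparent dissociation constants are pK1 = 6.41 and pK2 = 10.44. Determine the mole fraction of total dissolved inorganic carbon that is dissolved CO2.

α₀ = 1 / (1 + K1/[H⁺] + K1K2/[H⁺]²) = 1 / (1 + 10^+1.79 + 10^-0.45)
   = 1 / (1 + 61.660 + 0.35481) = 1/63.014 = 0.01587

α₀ = 0.0159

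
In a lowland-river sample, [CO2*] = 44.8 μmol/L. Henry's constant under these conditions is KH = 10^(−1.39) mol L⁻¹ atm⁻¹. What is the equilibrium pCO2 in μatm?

KH = 10^(−1.39) = 4.074×10^-2 mol L⁻¹ atm⁻¹
pCO2 = [CO2*]/KH = 44.8×10^-6 / 4.074×10^-2 = 1.10×10^-3 atm = 1100 μatm

pCO2 = 1100 μatm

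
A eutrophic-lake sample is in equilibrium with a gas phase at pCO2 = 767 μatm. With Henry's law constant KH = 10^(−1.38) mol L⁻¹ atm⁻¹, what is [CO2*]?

KH = 10^(−1.38) = 4.169×10^-2 mol L⁻¹ atm⁻¹
[CO2*] = KH · pCO2 = 4.169×10^-2 × 767×10^-6 atm = 3.20×10^-5 mol/L

[CO2*] = 32.0 μmol/L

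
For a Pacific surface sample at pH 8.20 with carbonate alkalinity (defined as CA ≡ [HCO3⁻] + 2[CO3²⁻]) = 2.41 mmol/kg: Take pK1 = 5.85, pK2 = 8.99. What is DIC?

CA = [HCO3⁻] + 2[CO3²⁻] = (α₁ + 2α₂)·DIC
At pH 8.20: [H⁺]/K1 = 10^-2.35 = 0.0044668, K2/[H⁺] = 10^-0.79 = 0.16218
α₁ = 1/(1 + 0.0044668 + 0.16218) = 1/1.1666 = 0.8572; α₂ = α₁·K2/[H⁺] = 0.1390
α₁ + 2α₂ = 1.1352
DIC = CA / (α₁ + 2α₂) = 2.41 / 1.1352 = 2.12 mmol/kg

DIC = 2.12 mmol/kg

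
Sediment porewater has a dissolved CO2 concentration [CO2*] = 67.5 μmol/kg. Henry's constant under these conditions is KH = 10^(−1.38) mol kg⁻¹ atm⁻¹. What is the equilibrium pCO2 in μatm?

KH = 10^(−1.38) = 4.169×10^-2 mol kg⁻¹ atm⁻¹
pCO2 = [CO2*]/KH = 67.5×10^-6 / 4.169×10^-2 = 1.62×10^-3 atm = 1620 μatm

pCO2 = 1620 μatm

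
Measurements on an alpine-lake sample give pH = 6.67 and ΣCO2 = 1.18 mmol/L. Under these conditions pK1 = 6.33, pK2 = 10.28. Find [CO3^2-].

α₂ = 1 / (1 + [H⁺]/K2 + [H⁺]²/(K1K2)) = 1 / (1 + 10^+3.61 + 10^+3.27)
   = 1 / (1 + 4073.8 + 1862.1) = 1/5936.9 = 0.0001684
[CO3²⁻] = α₂ × DIC = 0.0001684 × 1.18 = 0.000199 mmol/L = 0.199 μmol/L

[CO3²⁻] = 0.199 μmol/L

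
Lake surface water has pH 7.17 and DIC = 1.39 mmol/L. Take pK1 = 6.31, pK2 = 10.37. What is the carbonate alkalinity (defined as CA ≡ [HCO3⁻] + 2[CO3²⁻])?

CA = 1.22 mmol/L

CA = [HCO3⁻] + 2[CO3²⁻] = (α₁ + 2α₂)·DIC
At pH 7.17: [H⁺]/K1 = 10^-0.86 = 0.13804, K2/[H⁺] = 10^-3.20 = 0.00063096
α₁ = 1/(1 + 0.13804 + 0.00063096) = 1/1.1387 = 0.8782; α₂ = α₁·K2/[H⁺] = 0.0005541
α₁ + 2α₂ = 0.8793
CA = 0.8793 × 1.39 = 1.22 mmol/L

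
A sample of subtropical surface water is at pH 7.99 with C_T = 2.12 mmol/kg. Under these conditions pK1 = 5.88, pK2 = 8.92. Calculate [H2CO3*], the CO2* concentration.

α₀ = 1 / (1 + K1/[H⁺] + K1K2/[H⁺]²) = 1 / (1 + 10^+2.11 + 10^+1.18)
   = 1 / (1 + 128.82 + 15.136) = 1/144.96 = 0.006898
[CO2*] = α₀ × DIC = 0.006898 × 2.12 = 0.0146 mmol/kg = 14.6 μmol/kg

[CO2*] = 14.6 μmol/kg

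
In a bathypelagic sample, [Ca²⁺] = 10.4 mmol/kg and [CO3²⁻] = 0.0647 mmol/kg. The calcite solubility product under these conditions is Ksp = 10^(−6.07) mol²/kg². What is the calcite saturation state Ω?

Ω = 0.791

Ksp = 10^(−6.07) = 8.511×10^-7
Ω = [Ca²⁺][CO3²⁻]/Ksp = (10.4×10^-3)(0.0647×10^-3) / 8.511×10^-7 = 0.791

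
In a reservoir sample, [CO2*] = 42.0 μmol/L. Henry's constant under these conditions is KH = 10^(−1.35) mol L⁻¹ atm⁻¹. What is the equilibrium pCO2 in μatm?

pCO2 = 940 μatm

KH = 10^(−1.35) = 4.467×10^-2 mol L⁻¹ atm⁻¹
pCO2 = [CO2*]/KH = 42.0×10^-6 / 4.467×10^-2 = 9.40×10^-4 atm = 940 μatm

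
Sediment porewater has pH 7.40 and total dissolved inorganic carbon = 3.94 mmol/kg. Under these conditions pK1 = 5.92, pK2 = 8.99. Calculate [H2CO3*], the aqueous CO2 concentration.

α₀ = 1 / (1 + K1/[H⁺] + K1K2/[H⁺]²) = 1 / (1 + 10^+1.48 + 10^-0.11)
   = 1 / (1 + 30.200 + 0.77625) = 1/31.976 = 0.03127
[CO2*] = α₀ × DIC = 0.03127 × 3.94 = 0.123 mmol/kg

[CO2*] = 0.123 mmol/kg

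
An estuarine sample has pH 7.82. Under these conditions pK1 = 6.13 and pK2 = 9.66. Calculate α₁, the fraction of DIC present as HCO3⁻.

α₁ = 1 / (1 + [H⁺]/K1 + K2/[H⁺]) = 1 / (1 + 10^-1.69 + 10^-1.84)
   = 1 / (1 + 0.020417 + 0.014454) = 1/1.0349 = 0.9663

α₁ = 0.966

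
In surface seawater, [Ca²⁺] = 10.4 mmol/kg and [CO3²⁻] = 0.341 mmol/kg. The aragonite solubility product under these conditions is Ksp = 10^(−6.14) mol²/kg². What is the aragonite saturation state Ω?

Ksp = 10^(−6.14) = 7.244×10^-7
Ω = [Ca²⁺][CO3²⁻]/Ksp = (10.4×10^-3)(0.341×10^-3) / 7.244×10^-7 = 4.90

Ω = 4.90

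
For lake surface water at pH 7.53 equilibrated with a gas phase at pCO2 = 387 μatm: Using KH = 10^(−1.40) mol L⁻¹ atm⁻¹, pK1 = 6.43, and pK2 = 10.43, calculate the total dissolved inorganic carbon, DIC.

[CO2*] = KH · pCO2 = 10^(−1.40) × 387×10^-6 = 1.541×10^-5 mol/L
α₀ = 1/(1 + K1/[H⁺] + K1K2/[H⁺]²) = 1/(1 + 10^+1.10 + 10^-1.80) = 0.07350
DIC = [CO2*]/α₀ = 1.541×10^-5 / 0.07350 = 0.210 mmol/L

DIC = 0.210 mmol/L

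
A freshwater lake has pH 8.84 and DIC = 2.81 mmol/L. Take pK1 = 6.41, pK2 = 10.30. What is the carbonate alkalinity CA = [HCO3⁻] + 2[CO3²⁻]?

CA = [HCO3⁻] + 2[CO3²⁻] = (α₁ + 2α₂)·DIC
At pH 8.84: [H⁺]/K1 = 10^-2.43 = 0.0037154, K2/[H⁺] = 10^-1.46 = 0.034674
α₁ = 1/(1 + 0.0037154 + 0.034674) = 1/1.0384 = 0.9630; α₂ = α₁·K2/[H⁺] = 0.03339
α₁ + 2α₂ = 1.0298
CA = 1.0298 × 2.81 = 2.89 mmol/L

CA = 2.89 mmol/L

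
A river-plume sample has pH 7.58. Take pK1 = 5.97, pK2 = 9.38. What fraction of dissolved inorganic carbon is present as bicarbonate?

α₁ = 0.961

α₁ = 1 / (1 + [H⁺]/K1 + K2/[H⁺]) = 1 / (1 + 10^-1.61 + 10^-1.80)
   = 1 / (1 + 0.024547 + 0.015849) = 1/1.0404 = 0.9612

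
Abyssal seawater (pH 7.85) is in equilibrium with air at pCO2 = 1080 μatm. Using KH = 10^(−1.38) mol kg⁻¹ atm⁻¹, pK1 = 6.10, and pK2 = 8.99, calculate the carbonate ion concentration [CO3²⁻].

[CO3²⁻] = 0.183 mmol/kg

[CO2*] = KH · pCO2 = 10^(−1.38) × 1080×10^-6 = 4.502×10^-5 mol/kg
α₀ = 1/(1 + K1/[H⁺] + K1K2/[H⁺]²) = 1/(1 + 10^+1.75 + 10^+0.61) = 0.01631
DIC = [CO2*]/α₀ = 4.502×10^-5 / 0.01631 = 2.760 mmol/kg
[CO3²⁻] = α₂·DIC; α₂ = 0.06645, so [CO3²⁻] = 0.06645 × 2.760 = 0.183 mmol/kg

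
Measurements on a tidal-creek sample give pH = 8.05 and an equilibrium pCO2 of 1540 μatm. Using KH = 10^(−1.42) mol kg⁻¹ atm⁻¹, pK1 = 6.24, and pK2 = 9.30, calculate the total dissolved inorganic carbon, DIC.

DIC = 4.05 mmol/kg

[CO2*] = KH · pCO2 = 10^(−1.42) × 1540×10^-6 = 5.855×10^-5 mol/kg
α₀ = 1/(1 + K1/[H⁺] + K1K2/[H⁺]²) = 1/(1 + 10^+1.81 + 10^+0.56) = 0.01445
DIC = [CO2*]/α₀ = 5.855×10^-5 / 0.01445 = 4.05 mmol/kg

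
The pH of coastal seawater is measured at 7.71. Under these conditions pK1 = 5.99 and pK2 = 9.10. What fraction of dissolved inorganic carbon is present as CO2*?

α₀ = 0.0180

α₀ = 1 / (1 + K1/[H⁺] + K1K2/[H⁺]²) = 1 / (1 + 10^+1.72 + 10^+0.33)
   = 1 / (1 + 52.481 + 2.1380) = 1/55.619 = 0.01798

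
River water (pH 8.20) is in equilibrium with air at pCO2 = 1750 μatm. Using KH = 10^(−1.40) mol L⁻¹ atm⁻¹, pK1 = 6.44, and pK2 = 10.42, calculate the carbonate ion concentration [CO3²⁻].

[CO2*] = KH · pCO2 = 10^(−1.40) × 1750×10^-6 = 6.967×10^-5 mol/L
α₀ = 1/(1 + K1/[H⁺] + K1K2/[H⁺]²) = 1/(1 + 10^+1.76 + 10^-0.46) = 0.01698
DIC = [CO2*]/α₀ = 6.967×10^-5 / 0.01698 = 4.103 mmol/L
[CO3²⁻] = α₂·DIC; α₂ = 0.005888, so [CO3²⁻] = 0.005888 × 4.103 = 0.0242 mmol/L

[CO3²⁻] = 0.0242 mmol/L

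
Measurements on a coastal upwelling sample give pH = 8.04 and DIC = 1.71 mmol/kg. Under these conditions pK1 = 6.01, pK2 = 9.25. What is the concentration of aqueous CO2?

α₀ = 1 / (1 + K1/[H⁺] + K1K2/[H⁺]²) = 1 / (1 + 10^+2.03 + 10^+0.82)
   = 1 / (1 + 107.15 + 6.6069) = 1/114.76 = 0.008714
[CO2*] = α₀ × DIC = 0.008714 × 1.71 = 0.0149 mmol/kg = 14.9 μmol/kg

[CO2*] = 14.9 μmol/kg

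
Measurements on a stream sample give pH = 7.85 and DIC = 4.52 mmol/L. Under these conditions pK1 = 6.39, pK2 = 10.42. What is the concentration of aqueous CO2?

[CO2*] = 0.151 mmol/L

α₀ = 1 / (1 + K1/[H⁺] + K1K2/[H⁺]²) = 1 / (1 + 10^+1.46 + 10^-1.11)
   = 1 / (1 + 28.840 + 0.077625) = 1/29.918 = 0.03342
[CO2*] = α₀ × DIC = 0.03342 × 4.52 = 0.151 mmol/L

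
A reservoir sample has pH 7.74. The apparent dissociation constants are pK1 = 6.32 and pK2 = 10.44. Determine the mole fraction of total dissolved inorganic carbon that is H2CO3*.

α₀ = 1 / (1 + K1/[H⁺] + K1K2/[H⁺]²) = 1 / (1 + 10^+1.42 + 10^-1.28)
   = 1 / (1 + 26.303 + 0.052481) = 1/27.355 = 0.03656

α₀ = 0.0366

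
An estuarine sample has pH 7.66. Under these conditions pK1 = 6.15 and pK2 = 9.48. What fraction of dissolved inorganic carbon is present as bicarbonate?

α₁ = 0.956

α₁ = 1 / (1 + [H⁺]/K1 + K2/[H⁺]) = 1 / (1 + 10^-1.51 + 10^-1.82)
   = 1 / (1 + 0.030903 + 0.015136) = 1/1.0460 = 0.9560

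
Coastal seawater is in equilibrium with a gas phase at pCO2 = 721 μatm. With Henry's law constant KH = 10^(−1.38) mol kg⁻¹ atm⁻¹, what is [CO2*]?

[CO2*] = 30.1 μmol/kg

KH = 10^(−1.38) = 4.169×10^-2 mol kg⁻¹ atm⁻¹
[CO2*] = KH · pCO2 = 4.169×10^-2 × 721×10^-6 atm = 3.01×10^-5 mol/kg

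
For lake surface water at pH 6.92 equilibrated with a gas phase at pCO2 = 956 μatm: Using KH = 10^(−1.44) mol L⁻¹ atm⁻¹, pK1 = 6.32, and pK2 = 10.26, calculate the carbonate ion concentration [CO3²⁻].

[CO2*] = KH · pCO2 = 10^(−1.44) × 956×10^-6 = 3.471×10^-5 mol/L
α₀ = 1/(1 + K1/[H⁺] + K1K2/[H⁺]²) = 1/(1 + 10^+0.60 + 10^-2.74) = 0.2007
DIC = [CO2*]/α₀ = 3.471×10^-5 / 0.2007 = 0.1730 mmol/L
[CO3²⁻] = α₂·DIC; α₂ = 0.0003652, so [CO3²⁻] = 0.0003652 × 0.1730 = 6.32×10^-5 mmol/L = 0.0632 μmol/L

[CO3²⁻] = 0.0632 μmol/L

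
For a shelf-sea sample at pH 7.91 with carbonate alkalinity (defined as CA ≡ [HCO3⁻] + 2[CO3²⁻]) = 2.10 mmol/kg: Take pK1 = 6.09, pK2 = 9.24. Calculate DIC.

CA = [HCO3⁻] + 2[CO3²⁻] = (α₁ + 2α₂)·DIC
At pH 7.91: [H⁺]/K1 = 10^-1.82 = 0.015136, K2/[H⁺] = 10^-1.33 = 0.046774
α₁ = 1/(1 + 0.015136 + 0.046774) = 1/1.0619 = 0.9417; α₂ = α₁·K2/[H⁺] = 0.04405
α₁ + 2α₂ = 1.0298
DIC = CA / (α₁ + 2α₂) = 2.10 / 1.0298 = 2.04 mmol/kg

DIC = 2.04 mmol/kg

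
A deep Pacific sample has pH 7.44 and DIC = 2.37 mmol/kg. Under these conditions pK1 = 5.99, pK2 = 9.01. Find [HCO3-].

α₁ = 1 / (1 + [H⁺]/K1 + K2/[H⁺]) = 1 / (1 + 10^-1.45 + 10^-1.57)
   = 1 / (1 + 0.035481 + 0.026915) = 1/1.0624 = 0.9413
[HCO3⁻] = α₁ × DIC = 0.9413 × 2.37 = 2.23 mmol/kg

[HCO3⁻] = 2.23 mmol/kg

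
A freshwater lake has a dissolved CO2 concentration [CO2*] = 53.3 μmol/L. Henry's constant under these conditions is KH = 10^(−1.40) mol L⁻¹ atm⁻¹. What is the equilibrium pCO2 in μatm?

pCO2 = 1340 μatm

KH = 10^(−1.40) = 3.981×10^-2 mol L⁻¹ atm⁻¹
pCO2 = [CO2*]/KH = 53.3×10^-6 / 3.981×10^-2 = 1.34×10^-3 atm = 1340 μatm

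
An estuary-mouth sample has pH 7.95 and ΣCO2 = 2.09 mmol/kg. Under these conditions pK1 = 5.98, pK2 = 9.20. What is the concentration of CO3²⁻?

α₂ = 1 / (1 + [H⁺]/K2 + [H⁺]²/(K1K2)) = 1 / (1 + 10^+1.25 + 10^-0.72)
   = 1 / (1 + 17.783 + 0.19055) = 1/18.973 = 0.05271
[CO3²⁻] = α₂ × DIC = 0.05271 × 2.09 = 0.110 mmol/kg

[CO3²⁻] = 0.110 mmol/kg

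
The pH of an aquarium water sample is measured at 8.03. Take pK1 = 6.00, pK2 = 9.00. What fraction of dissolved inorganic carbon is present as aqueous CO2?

α₀ = 0.00836

α₀ = 1 / (1 + K1/[H⁺] + K1K2/[H⁺]²) = 1 / (1 + 10^+2.03 + 10^+1.06)
   = 1 / (1 + 107.15 + 11.482) = 1/119.63 = 0.008359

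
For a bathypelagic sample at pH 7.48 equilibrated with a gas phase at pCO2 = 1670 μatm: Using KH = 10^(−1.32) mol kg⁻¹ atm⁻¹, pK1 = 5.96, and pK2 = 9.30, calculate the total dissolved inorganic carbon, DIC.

[CO2*] = KH · pCO2 = 10^(−1.32) × 1670×10^-6 = 7.993×10^-5 mol/kg
α₀ = 1/(1 + K1/[H⁺] + K1K2/[H⁺]²) = 1/(1 + 10^+1.52 + 10^-0.30) = 0.02889
DIC = [CO2*]/α₀ = 7.993×10^-5 / 0.02889 = 2.77 mmol/kg

DIC = 2.77 mmol/kg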